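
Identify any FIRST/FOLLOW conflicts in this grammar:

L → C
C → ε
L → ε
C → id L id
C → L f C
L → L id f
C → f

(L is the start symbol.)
Yes. L → C with FOLLOW(L) on { 'f', 'id' }; L → L id f with FOLLOW(L) on { 'f', 'id' }; C → id L id with FOLLOW(C) on { 'id' }; C → L f C with FOLLOW(C) on { 'f', 'id' }; C → f with FOLLOW(C) on { 'f' }

A FIRST/FOLLOW conflict occurs when a non-terminal N has a nullable alternative N → β (β ⇒* ε) and another alternative N → α with FIRST(α) ∩ FOLLOW(N) ≠ ∅: on such a lookahead the parser cannot decide between expanding α and letting N vanish via β.

Nullable non-terminals: C, L.
FIRST sets used below: FIRST(L) = { 'f', 'id', ε }, FIRST(C) = { 'f', 'id', ε }

C: nullable alternative(s) C → ε; FOLLOW(C) = { $, 'f', 'id' }
  C → ε: FIRST \ {ε} = { } — this is the only nullable alternative, skip
  C → id L id: FIRST \ {ε} = { 'id' } — overlaps FOLLOW(C) on { 'id' }: CONFLICT
  C → L f C: FIRST \ {ε} = { 'f', 'id' } — overlaps FOLLOW(C) on { 'f', 'id' }: CONFLICT
  C → f: FIRST \ {ε} = { 'f' } — overlaps FOLLOW(C) on { 'f' }: CONFLICT

L: nullable alternative(s) L → C, L → ε; FOLLOW(L) = { $, 'f', 'id' }
  L → C: FIRST \ {ε} = { 'f', 'id' } — overlaps FOLLOW(L) on { 'f', 'id' }: CONFLICT
  L → ε: FIRST \ {ε} = { } — disjoint from FOLLOW(L)
  L → L id f: FIRST \ {ε} = { 'f', 'id' } — overlaps FOLLOW(L) on { 'f', 'id' }: CONFLICT

So the grammar has 5 FIRST/FOLLOW conflicts (marked CONFLICT above).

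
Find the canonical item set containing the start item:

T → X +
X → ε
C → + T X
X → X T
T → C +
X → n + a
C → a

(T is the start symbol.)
First, augment the grammar with T' → T
I₀ = CLOSURE({ [T' → . T] }):
  [T' → . T] has the dot before T: add [T → . X +], [T → . C +]
  [T → . X +] has the dot before X: add [X → .], [X → . X T], [X → . n + a]
  [T → . C +] has the dot before C: add [C → . + T X], [C → . a]
No further items can be added.

I₀ = { [C → . + T X], [C → . a], [T → . C +], [T → . X +], [T' → . T], [X → . X T], [X → . n + a], [X → .] }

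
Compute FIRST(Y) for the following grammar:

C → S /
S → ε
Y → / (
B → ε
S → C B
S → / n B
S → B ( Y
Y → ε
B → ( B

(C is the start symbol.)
{ '/', ε }

From Y → / (:
  - '/' is a terminal: add '/' and stop
From Y → ε:
  - ε-production, so ε ∈ FIRST(Y)

Collecting: FIRST(Y) = { '/', ε }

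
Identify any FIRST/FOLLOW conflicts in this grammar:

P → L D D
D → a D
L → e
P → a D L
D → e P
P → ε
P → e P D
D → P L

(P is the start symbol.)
Yes. P → L D D with FOLLOW(P) on { 'e' }; P → a D L with FOLLOW(P) on { 'a' }; P → e P D with FOLLOW(P) on { 'e' }

A FIRST/FOLLOW conflict occurs when a non-terminal N has a nullable alternative N → β (β ⇒* ε) and another alternative N → α with FIRST(α) ∩ FOLLOW(N) ≠ ∅: on such a lookahead the parser cannot decide between expanding α and letting N vanish via β.

Nullable non-terminals: P.
FIRST sets used below: FIRST(L) = { 'e' }

P: nullable alternative(s) P → ε; FOLLOW(P) = { $, 'a', 'e' }
  P → L D D: FIRST \ {ε} = { 'e' } — overlaps FOLLOW(P) on { 'e' }: CONFLICT
  P → a D L: FIRST \ {ε} = { 'a' } — overlaps FOLLOW(P) on { 'a' }: CONFLICT
  P → ε: FIRST \ {ε} = { } — this is the only nullable alternative, skip
  P → e P D: FIRST \ {ε} = { 'e' } — overlaps FOLLOW(P) on { 'e' }: CONFLICT

D, L have no nullable alternative, so no FIRST/FOLLOW check is needed there.

So the grammar has 3 FIRST/FOLLOW conflicts (marked CONFLICT above).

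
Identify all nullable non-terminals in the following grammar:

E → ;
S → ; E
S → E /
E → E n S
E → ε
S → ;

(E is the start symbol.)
A non-terminal is nullable if it can derive ε (the empty string): either it has an ε-production, or it has a production whose right-hand side consists entirely of nullable non-terminals.

ε-productions: E → ε
So E is immediately nullable.
No further non-terminal can be added: every production for the remaining non-terminals contains a terminal or a non-nullable non-terminal.
Nullable = { 'E' }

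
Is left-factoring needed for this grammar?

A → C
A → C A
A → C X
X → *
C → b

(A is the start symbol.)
Yes, A has productions with common prefix 'C'

Left-factoring is needed when two productions for the same non-terminal
share a common prefix on the right-hand side.

Productions for A:
  A → C
  A → C A
  A → C X

Found common prefix 'C' in productions for A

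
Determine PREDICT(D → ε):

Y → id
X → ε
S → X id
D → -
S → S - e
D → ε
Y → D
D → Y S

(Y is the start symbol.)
PREDICT(D → ε) = (FIRST(RHS) \ {ε}) ∪ (FOLLOW(D) if ε ∈ FIRST(RHS), i.e. RHS ⇒* ε)
The right-hand side is ε (FIRST(ε) = { ε }), so the predict set is FOLLOW(D) = { $, 'id' }
PREDICT(D → ε) = { $, 'id' }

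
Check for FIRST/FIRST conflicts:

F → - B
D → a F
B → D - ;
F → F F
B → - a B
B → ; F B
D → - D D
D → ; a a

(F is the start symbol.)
Yes. F → '-' B / F → F F on { '-' }; B → D '-' ';' / B → '-' a B on { '-' }; B → D '-' ';' / B → ';' F B on { ';' }

A FIRST/FIRST conflict occurs when two productions N → α and N → β for the same non-terminal have FIRST(α) ∩ FIRST(β) ≠ ∅ (with ε ∈ FIRST of a nullable right-hand side, so two nullable alternatives also conflict).

FIRST sets of the non-terminals at (or reachable through a nullable prefix from) the front of some alternative:
  FIRST(F) = { '-' }
  FIRST(D) = { '-', ';', 'a' }

Productions for F:
  F → - B: FIRST = { '-' }
  F → F F: FIRST = { '-' }
Productions for D:
  D → a F: FIRST = { 'a' }
  D → - D D: FIRST = { '-' }
  D → ; a a: FIRST = { ';' }
Productions for B:
  B → D - ;: FIRST = { '-', ';', 'a' }
  B → - a B: FIRST = { '-' }
  B → ; F B: FIRST = { ';' }

Conflict for F: F → - B and F → F F
  Overlap: { '-' }
Conflict for B: B → D - ; and B → - a B
  Overlap: { '-' }
Conflict for B: B → D - ; and B → ; F B
  Overlap: { ';' }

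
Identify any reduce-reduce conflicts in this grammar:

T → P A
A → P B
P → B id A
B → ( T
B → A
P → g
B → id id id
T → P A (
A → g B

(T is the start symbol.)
Yes — I14: [B → A .] vs [P → B id A .]; I15: [B → A .] vs [T → P A .]

A reduce-reduce conflict occurs when an LR(0) state has two complete items [A → α .] and [B → β .] — both call for a reduction, and with no lookahead the parser cannot choose between them.

Augment with T' → T and build the canonical LR(0) collection (I0 = CLOSURE({[T' → . T]}), then GOTO on every symbol after a dot until no new states appear). It has 18 states:
  I0: { [A → . P B], [A → . g B], [B → . ( T], [B → . A], [B → . id id id], [P → . B id A], [P → . g], [T → . P A (], [T → . P A], [T' → . T] }  — shift
  I1: { [A → . P B], [A → . g B], [B → ( . T], [B → . ( T], [B → . A], [B → . id id id], [P → . B id A], [P → . g], [T → . P A (], [T → . P A] }  — shift
  I2: { [B → A .] }  — reduce
  I3: { [P → B . id A] }  — shift
  I4: { [A → . P B], [A → . g B], [A → P . B], [B → . ( T], [B → . A], [B → . id id id], [P → . B id A], [P → . g], [T → P . A (], [T → P . A] }  — shift
  I5: { [T' → T .] }  — accept
  I6: { [A → . P B], [A → . g B], [A → g . B], [B → . ( T], [B → . A], [B → . id id id], [P → . B id A], [P → . g], [P → g .] }  — shift, reduce
  I7: { [B → id . id id] }  — shift
  I8: { [B → id id . id] }  — shift
  I9: { [B → id id id .] }  — reduce
  I10: { [A → g B .], [P → B . id A] }  — shift, reduce
  I11: { [A → . P B], [A → . g B], [A → P . B], [B → . ( T], [B → . A], [B → . id id id], [P → . B id A], [P → . g] }  — shift
  I12: { [A → P B .], [P → B . id A] }  — shift, reduce
  I13: { [A → . P B], [A → . g B], [B → . ( T], [B → . A], [B → . id id id], [P → . B id A], [P → . g], [P → B id . A] }  — shift
  I14: { [B → A .], [P → B id A .] }  — 2 reduces
  I15: { [B → A .], [T → P A . (], [T → P A .] }  — shift, 2 reduces
  I16: { [T → P A ( .] }  — reduce
  I17: { [B → ( T .] }  — reduce

I14 contains complete items [B → A .], [P → B id A .] — reduce-reduce conflict.
I15 contains complete items [B → A .], [T → P A .] — reduce-reduce conflict.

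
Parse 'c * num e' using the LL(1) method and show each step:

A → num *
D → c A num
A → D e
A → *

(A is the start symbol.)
Stack is shown with the top on the left.

Stack        Input        Action
--------------------------------
A $          c * num e $  output A → D e
D e $        c * num e $  output D → c A num
c A num e $  c * num e $  match 'c'
A num e $    * num e $    output A → *
* num e $    * num e $    match '*'
num e $      num e $      match 'num'
e $          e $          match 'e'
$            $            accept

The string is accepted.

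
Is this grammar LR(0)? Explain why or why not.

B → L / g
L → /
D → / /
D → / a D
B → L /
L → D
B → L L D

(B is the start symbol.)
No. Shift-reduce conflict between [L → / .] and [D → / . /]

A grammar is LR(0) if no state in the canonical LR(0) collection has:
  - both a shift item (dot before a terminal) and a complete item (shift-reduce conflict), or
  - two or more complete items (reduce-reduce conflict; the accept item [B' → B .] counts as a complete item here).

Augment with B' → B and build the canonical LR(0) collection (I0 = CLOSURE({[B' → . B]}), then GOTO on every symbol after a dot until no new states appear). It has 13 states:
  I0: { [B → . L / g], [B → . L /], [B → . L L D], [B' → . B], [D → . / /], [D → . / a D], [L → . /], [L → . D] }  — shift
  I1: { [D → / . /], [D → / . a D], [L → / .] }  — shift, reduce
  I2: { [B' → B .] }  — accept
  I3: { [L → D .] }  — reduce
  I4: { [B → L . / g], [B → L . /], [B → L . L D], [D → . / /], [D → . / a D], [L → . /], [L → . D] }  — shift
  I5: { [B → L / . g], [B → L / .], [D → / . /], [D → / . a D], [L → / .] }  — shift, 2 reduces
  I6: { [B → L L . D], [D → . / /], [D → . / a D] }  — shift
  I7: { [D → / . /], [D → / . a D] }  — shift
  I8: { [B → L L D .] }  — reduce
  I9: { [D → / / .] }  — reduce
  I10: { [D → . / /], [D → . / a D], [D → / a . D] }  — shift
  I11: { [D → / a D .] }  — reduce
  I12: { [B → L / g .] }  — reduce

Conflict in state I1:
  Shift-reduce conflict between [L → / .] and [D → / . /]
So the grammar is NOT LR(0).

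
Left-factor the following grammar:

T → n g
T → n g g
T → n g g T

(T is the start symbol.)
T → n g T'
T' → ε
T' → g T''
T'' → ε
T'' → T

Left-factoring transforms A → αβ₁ | αβ₂ into A → αA' and A' → β₁ | β₂
(α is the longest common prefix among the alternatives). Repeat until
no nonterminal has two alternatives with a common prefix.

Round 1: T has alternatives sharing prefix 'n g'. Introduce T': T → n g T'
  Add: T' → ε
  Add: T' → g
  Add: T' → g T

Round 2: T' has alternatives sharing prefix 'g'. Introduce T'': T' → g T''
  Add: T'' → ε
  Add: T'' → T

No remaining common prefixes — done.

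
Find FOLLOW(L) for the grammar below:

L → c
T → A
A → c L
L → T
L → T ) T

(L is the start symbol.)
L is the start symbol, so $ ∈ FOLLOW(L).
In A → c L: L is at the end, add FOLLOW(A)

The FOLLOW sets referred to above (computed the same way, to a fixed point):
  FOLLOW(A) = { $, ')' }

Taking the union: FOLLOW(L) = { $, ')' }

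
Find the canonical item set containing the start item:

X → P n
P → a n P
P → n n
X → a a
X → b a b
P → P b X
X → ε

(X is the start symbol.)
{ [P → . P b X], [P → . a n P], [P → . n n], [X → . P n], [X → . a a], [X → . b a b], [X → .], [X' → . X] }

First, augment the grammar with X' → X
I₀ = CLOSURE({ [X' → . X] }):
  [X' → . X] has the dot before X: add [X → . P n], [X → . a a], [X → . b a b], [X → .]
  [X → . P n] has the dot before P: add [P → . a n P], [P → . n n], [P → . P b X]
No further items can be added.

I₀ = { [P → . P b X], [P → . a n P], [P → . n n], [X → . P n], [X → . a a], [X → . b a b], [X → .], [X' → . X] }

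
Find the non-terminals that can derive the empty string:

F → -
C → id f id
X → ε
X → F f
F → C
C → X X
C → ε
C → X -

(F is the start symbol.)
ε-productions: X → ε, C → ε
So X, C are immediately nullable.
F → C: every symbol on the right is nullable, so F is nullable too.
Every non-terminal is now nullable.
Nullable = { 'C', 'F', 'X' }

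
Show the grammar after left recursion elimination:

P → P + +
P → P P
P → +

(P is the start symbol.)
P → + P'
P' → + + P'
P' → P P'
P' → ε

P is directly left-recursive. The standard transformation for
  A → A α₁ | ... | A α_m | β₁ | ... | β_n
is
  A  → β₁ A' | ... | β_n A'
  A' → α₁ A' | ... | α_m A' | ε

P → + becomes P → + P'
P → P + + becomes P' → + + P'
P → P P becomes P' → P P'
Add P' → ε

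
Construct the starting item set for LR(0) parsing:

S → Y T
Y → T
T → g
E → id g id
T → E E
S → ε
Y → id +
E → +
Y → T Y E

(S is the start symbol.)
First, augment the grammar with S' → S
I₀ = CLOSURE({ [S' → . S] }):
  [S' → . S] has the dot before S: add [S → . Y T], [S → .]
  [S → . Y T] has the dot before Y: add [Y → . T], [Y → . id +], [Y → . T Y E]
  [Y → . T] has the dot before T: add [T → . g], [T → . E E]
  [T → . E E] has the dot before E: add [E → . id g id], [E → . +]
No further items can be added.

I₀ = { [E → . +], [E → . id g id], [S → . Y T], [S → .], [S' → . S], [T → . E E], [T → . g], [Y → . T Y E], [Y → . T], [Y → . id +] }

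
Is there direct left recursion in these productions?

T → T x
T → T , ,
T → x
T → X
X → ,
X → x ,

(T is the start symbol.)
Yes, T is left-recursive

Direct left recursion occurs when N → N α for some non-terminal N (the right-hand side begins with the left-hand side itself).

T → T x: LEFT RECURSIVE (starts with T)
T → T , ,: LEFT RECURSIVE (starts with T)
T → x: starts with x
T → X: starts with X
X → ,: starts with ','
X → x ,: starts with x

The grammar has direct left recursion on: T.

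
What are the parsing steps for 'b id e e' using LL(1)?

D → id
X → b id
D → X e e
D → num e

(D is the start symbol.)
LL(1) parsing maintains a stack (initially the start symbol over $) and the input. At each step: if the stack top is a terminal, match it against the current input token; if it is a non-terminal N, replace it with the RHS of M[N, lookahead] (the unique production whose predict set contains the lookahead).

Stack is shown with the top on the left.

Stack       Input       Action
------------------------------
D $         b id e e $  output D → X e e
X e e $     b id e e $  output X → b id
b id e e $  b id e e $  match 'b'
id e e $    id e e $    match 'id'
e e $       e e $       match 'e'
e $         e $         match 'e'
$           $           accept

The string is accepted.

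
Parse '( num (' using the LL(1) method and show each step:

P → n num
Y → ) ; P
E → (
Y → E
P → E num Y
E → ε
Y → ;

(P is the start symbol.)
Stack is shown with the top on the left.

Stack      Input      Action
----------------------------
P $        ( num ( $  output P → E num Y
E num Y $  ( num ( $  output E → (
( num Y $  ( num ( $  match '('
num Y $    num ( $    match 'num'
Y $        ( $        output Y → E
E $        ( $        output E → (
( $        ( $        match '('
$          $          accept

The string is accepted.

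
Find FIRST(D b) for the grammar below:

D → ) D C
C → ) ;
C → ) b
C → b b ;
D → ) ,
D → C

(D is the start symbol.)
{ ')', 'b' }

FIRST sets of the non-terminals involved (from the grammar, by fixed-point iteration):
  FIRST(D) = { ')', 'b' }

To compute FIRST(D b), process the symbols left to right:
Symbol D is a non-terminal. Add FIRST(D) \ {ε} = { ')', 'b' }
D is not nullable (ε ∉ FIRST(D)), so stop here.
FIRST(D b) = { ')', 'b' }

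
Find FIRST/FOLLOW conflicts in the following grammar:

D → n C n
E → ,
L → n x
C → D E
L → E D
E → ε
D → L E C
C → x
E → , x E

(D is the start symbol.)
Nullable non-terminals: E.

E: nullable alternative(s) E → ε; FOLLOW(E) = { $, ',', 'n', 'x' }
  E → ,: FIRST \ {ε} = { ',' } — overlaps FOLLOW(E) on { ',' }: CONFLICT
  E → ε: FIRST \ {ε} = { } — this is the only nullable alternative, skip
  E → , x E: FIRST \ {ε} = { ',' } — overlaps FOLLOW(E) on { ',' }: CONFLICT

C, D, L have no nullable alternative, so no FIRST/FOLLOW check is needed there.

So the grammar has 2 FIRST/FOLLOW conflicts (marked CONFLICT above).

Answer: Yes. E → ',' with FOLLOW(E) on { ',' }; E → ',' x E with FOLLOW(E) on { ',' }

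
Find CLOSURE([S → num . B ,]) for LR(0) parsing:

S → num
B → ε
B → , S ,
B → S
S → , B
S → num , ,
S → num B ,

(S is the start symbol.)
Start with: [S → num . B ,]
  [S → num . B ,] has the dot before B: add [B → .], [B → . , S ,], [B → . S]
  [B → . S] has the dot before S: add [S → . num], [S → . , B], [S → . num , ,], [S → . num B ,]
No further items can be added.

CLOSURE = { [B → . , S ,], [B → . S], [B → .], [S → . , B], [S → . num , ,], [S → . num B ,], [S → . num], [S → num . B ,] }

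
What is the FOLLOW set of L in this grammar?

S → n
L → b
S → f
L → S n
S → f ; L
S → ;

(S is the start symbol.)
In S → f ; L: L is at the end, add FOLLOW(S)

The FOLLOW sets referred to above (computed the same way, to a fixed point):
  FOLLOW(S) = { $, 'n' }

Taking the union: FOLLOW(L) = { $, 'n' }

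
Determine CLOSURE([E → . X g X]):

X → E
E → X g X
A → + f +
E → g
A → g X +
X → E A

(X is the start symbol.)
To compute CLOSURE, for each item [A → α.Bβ] where B is a non-terminal, add [B → .γ] for all productions B → γ; repeat for the newly added items until nothing changes.

Start with: [E → . X g X]
  [E → . X g X] has the dot before X: add [X → . E], [X → . E A]
  [X → . E] has the dot before E: add [E → . g]
No further items can be added.

CLOSURE = { [E → . X g X], [E → . g], [X → . E A], [X → . E] }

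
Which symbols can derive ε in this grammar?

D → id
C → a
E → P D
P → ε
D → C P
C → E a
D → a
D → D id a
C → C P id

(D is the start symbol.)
A non-terminal is nullable if it can derive ε (the empty string): either it has an ε-production, or it has a production whose right-hand side consists entirely of nullable non-terminals.

ε-productions: P → ε
So P is immediately nullable.
No further non-terminal can be added: every production for the remaining non-terminals contains a terminal or a non-nullable non-terminal.
Nullable = { 'P' }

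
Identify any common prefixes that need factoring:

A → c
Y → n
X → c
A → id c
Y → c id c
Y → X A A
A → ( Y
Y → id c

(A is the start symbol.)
Left-factoring is needed when two productions for the same non-terminal
share a common prefix on the right-hand side.

Productions for A:
  A → c
  A → id c
  A → ( Y
Productions for Y:
  Y → n
  Y → c id c
  Y → X A A
  Y → id c

No common prefixes found.

Answer: No, left-factoring is not needed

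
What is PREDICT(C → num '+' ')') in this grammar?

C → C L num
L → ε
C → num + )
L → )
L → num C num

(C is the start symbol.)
{ 'num' }

PREDICT(C → num '+' ')') = (FIRST(RHS) \ {ε}) ∪ (FOLLOW(C) if ε ∈ FIRST(RHS), i.e. RHS ⇒* ε)
FIRST(num '+' ')') = { 'num' }
ε ∉ FIRST(num '+' ')'), so FOLLOW(C) is not added.
PREDICT(C → num '+' ')') = { 'num' }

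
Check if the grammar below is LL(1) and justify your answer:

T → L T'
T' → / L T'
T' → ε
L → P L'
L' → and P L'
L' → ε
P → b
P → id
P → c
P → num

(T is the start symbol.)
A grammar is LL(1) if for each non-terminal N with multiple productions, the predict sets of those productions are pairwise disjoint, where PREDICT(N → α) = (FIRST(α) \ {ε}) ∪ (FOLLOW(N) if α ⇒* ε).

Relevant sets:
  FOLLOW(T') = { $ }
  FOLLOW(L') = { $, '/' }

For T':
  PREDICT(T' → '/' L T') = { '/' }
  PREDICT(T' → ε) = { $ }
For L':
  PREDICT(L' → and P L') = { 'and' }
  PREDICT(L' → ε) = { $, '/' }
For P:
  PREDICT(P → b) = { 'b' }
  PREDICT(P → id) = { 'id' }
  PREDICT(P → c) = { 'c' }
  PREDICT(P → num) = { 'num' }
T, L have a single production, so nothing to check there.

All predict sets are disjoint. The grammar IS LL(1).

Answer: Yes, the grammar is LL(1).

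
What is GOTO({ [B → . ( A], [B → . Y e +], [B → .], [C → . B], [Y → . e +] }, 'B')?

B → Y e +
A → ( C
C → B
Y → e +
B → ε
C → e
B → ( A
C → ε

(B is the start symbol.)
GOTO(I, 'B') = CLOSURE({ [A → αX.β] : [A → α.Xβ] ∈ I, X = 'B' })

Items with dot before 'B', with the dot advanced:
  [C → . B] → [C → B .]
Closure adds nothing (no advanced item has the dot before a non-terminal).

GOTO = { [C → B .] }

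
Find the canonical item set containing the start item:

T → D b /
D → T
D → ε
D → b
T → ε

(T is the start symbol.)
First, augment the grammar with T' → T
I₀ = CLOSURE({ [T' → . T] }):
  [T' → . T] has the dot before T: add [T → . D b /], [T → .]
  [T → . D b /] has the dot before D: add [D → . T], [D → .], [D → . b]
No further items can be added.

I₀ = { [D → . T], [D → . b], [D → .], [T → . D b /], [T → .], [T' → . T] }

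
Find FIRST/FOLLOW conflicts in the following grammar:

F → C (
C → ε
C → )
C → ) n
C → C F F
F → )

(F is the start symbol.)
Yes. C → ')' with FOLLOW(C) on { ')' }; C → ')' n with FOLLOW(C) on { ')' }; C → C F F with FOLLOW(C) on { '(', ')' }

Nullable non-terminals: C.
FIRST sets used below: FIRST(C) = { '(', ')', ε }, FIRST(F) = { '(', ')' }

C: nullable alternative(s) C → ε; FOLLOW(C) = { '(', ')' }
  C → ε: FIRST \ {ε} = { } — this is the only nullable alternative, skip
  C → ): FIRST \ {ε} = { ')' } — overlaps FOLLOW(C) on { ')' }: CONFLICT
  C → ) n: FIRST \ {ε} = { ')' } — overlaps FOLLOW(C) on { ')' }: CONFLICT
  C → C F F: FIRST \ {ε} = { '(', ')' } — overlaps FOLLOW(C) on { '(', ')' }: CONFLICT

F has no nullable alternative, so no FIRST/FOLLOW check is needed there.

So the grammar has 3 FIRST/FOLLOW conflicts (marked CONFLICT above).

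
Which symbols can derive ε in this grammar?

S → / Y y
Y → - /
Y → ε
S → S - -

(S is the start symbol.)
A non-terminal is nullable if it can derive ε (the empty string): either it has an ε-production, or it has a production whose right-hand side consists entirely of nullable non-terminals.

ε-productions: Y → ε
So Y is immediately nullable.
No further non-terminal can be added: every production for the remaining non-terminals contains a terminal or a non-nullable non-terminal.
Nullable = { 'Y' }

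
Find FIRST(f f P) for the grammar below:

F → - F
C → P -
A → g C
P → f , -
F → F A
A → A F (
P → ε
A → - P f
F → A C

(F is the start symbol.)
To compute FIRST(f f P), process the symbols left to right:
Symbol f is a terminal. Add 'f' and stop.
FIRST(f f P) = { 'f' }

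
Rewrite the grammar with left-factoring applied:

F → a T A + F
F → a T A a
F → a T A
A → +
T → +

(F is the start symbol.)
Left-factoring transforms A → αβ₁ | αβ₂ into A → αA' and A' → β₁ | β₂
(α is the longest common prefix among the alternatives). Repeat until
no nonterminal has two alternatives with a common prefix.

Round 1: F has alternatives sharing prefix 'a T A'. Introduce F': F → a T A F'
  Add: F' → + F
  Add: F' → a
  Add: F' → ε

No remaining common prefixes — done.

Resulting grammar:
F → a T A F'
F' → + F
F' → a
F' → ε
A → +
T → +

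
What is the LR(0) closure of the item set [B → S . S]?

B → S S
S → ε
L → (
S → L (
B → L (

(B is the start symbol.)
Start with: [B → S . S]
  [B → S . S] has the dot before S: add [S → .], [S → . L (]
  [S → . L (] has the dot before L: add [L → . (]
No further items can be added.

CLOSURE = { [B → S . S], [L → . (], [S → . L (], [S → .] }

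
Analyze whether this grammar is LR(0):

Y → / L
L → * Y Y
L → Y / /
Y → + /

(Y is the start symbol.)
A grammar is LR(0) if no state in the canonical LR(0) collection has:
  - both a shift item (dot before a terminal) and a complete item (shift-reduce conflict), or
  - two or more complete items (reduce-reduce conflict; the accept item [Y' → Y .] counts as a complete item here).

Augment with Y' → Y and build the canonical LR(0) collection (I0 = CLOSURE({[Y' → . Y]}), then GOTO on every symbol after a dot until no new states appear). It has 12 states:
  I0: { [Y → . + /], [Y → . / L], [Y' → . Y] }  — shift
  I1: { [Y → + . /] }  — shift
  I2: { [L → . * Y Y], [L → . Y / /], [Y → . + /], [Y → . / L], [Y → / . L] }  — shift
  I3: { [Y' → Y .] }  — accept
  I4: { [L → * . Y Y], [Y → . + /], [Y → . / L] }  — shift
  I5: { [Y → / L .] }  — reduce
  I6: { [L → Y . / /] }  — shift
  I7: { [L → Y / . /] }  — shift
  I8: { [L → Y / / .] }  — reduce
  I9: { [L → * Y . Y], [Y → . + /], [Y → . / L] }  — shift
  I10: { [L → * Y Y .] }  — reduce
  I11: { [Y → + / .] }  — reduce

Every state is either a pure shift/goto state or contains exactly one complete item and nothing to shift — no conflicts. The grammar is LR(0).

Answer: Yes, the grammar is LR(0)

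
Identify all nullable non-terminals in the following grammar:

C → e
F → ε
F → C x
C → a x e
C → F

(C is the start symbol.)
{ 'C', 'F' }

ε-productions: F → ε
So F is immediately nullable.
C → F: every symbol on the right is nullable, so C is nullable too.
Every non-terminal is now nullable.
Nullable = { 'C', 'F' }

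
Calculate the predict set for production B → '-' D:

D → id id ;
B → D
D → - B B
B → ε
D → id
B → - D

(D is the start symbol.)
PREDICT(B → '-' D) = (FIRST(RHS) \ {ε}) ∪ (FOLLOW(B) if ε ∈ FIRST(RHS), i.e. RHS ⇒* ε)
FIRST('-' D) = { '-' }
ε ∉ FIRST('-' D), so FOLLOW(B) is not added.
PREDICT(B → '-' D) = { '-' }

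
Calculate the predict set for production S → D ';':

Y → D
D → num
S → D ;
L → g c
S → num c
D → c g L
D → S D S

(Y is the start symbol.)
{ 'c', 'num' }

PREDICT(S → D ';') = (FIRST(RHS) \ {ε}) ∪ (FOLLOW(S) if ε ∈ FIRST(RHS), i.e. RHS ⇒* ε)
FIRST(D) = { 'c', 'num' }
FIRST(D ';') = { 'c', 'num' }
ε ∉ FIRST(D ';'), so FOLLOW(S) is not added.
PREDICT(S → D ';') = { 'c', 'num' }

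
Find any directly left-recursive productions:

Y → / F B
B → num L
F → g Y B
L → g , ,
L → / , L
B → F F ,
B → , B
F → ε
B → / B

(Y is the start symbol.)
No direct left recursion

Y → / F B: starts with '/'
B → num L: starts with num
F → g Y B: starts with g
L → g , ,: starts with g
L → / , L: starts with '/'
B → F F ,: starts with F
B → , B: starts with ','
F → ε: starts with ε
B → / B: starts with '/'

No direct left recursion found.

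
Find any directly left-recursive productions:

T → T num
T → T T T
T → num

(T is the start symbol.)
Yes, T is left-recursive

Direct left recursion occurs when N → N α for some non-terminal N (the right-hand side begins with the left-hand side itself).

T → T num: LEFT RECURSIVE (starts with T)
T → T T T: LEFT RECURSIVE (starts with T)
T → num: starts with num

The grammar has direct left recursion on: T.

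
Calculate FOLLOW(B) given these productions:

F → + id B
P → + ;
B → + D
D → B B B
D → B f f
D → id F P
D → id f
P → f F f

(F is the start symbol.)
To compute FOLLOW(B), find every occurrence of B on a right-hand side N → α B β: add FIRST(β) \ {ε}, and if β is empty or nullable also add FOLLOW(N). Iterate to a fixed point.

In F → + id B: B is at the end, add FOLLOW(F)
In D → B B B: B is followed by B B, add FIRST(B B) \ {ε} = { '+' }
In D → B B B: B is followed by B, add FIRST(B) \ {ε} = { '+' }
In D → B B B: B is at the end, add FOLLOW(D)
In D → B f f: B is followed by f f, add FIRST(f f) \ {ε} = { 'f' }

The FOLLOW sets referred to above (computed the same way, to a fixed point):
  FOLLOW(F) = { $, '+', 'f' }
  FOLLOW(D) = { $, '+', 'f' }

Taking the union: FOLLOW(B) = { $, '+', 'f' }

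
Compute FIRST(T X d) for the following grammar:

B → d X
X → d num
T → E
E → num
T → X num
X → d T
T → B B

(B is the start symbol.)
{ 'd', 'num' }

FIRST sets of the non-terminals involved (from the grammar, by fixed-point iteration):
  FIRST(T) = { 'd', 'num' }

To compute FIRST(T X d), process the symbols left to right:
Symbol T is a non-terminal. Add FIRST(T) \ {ε} = { 'd', 'num' }
T is not nullable (ε ∉ FIRST(T)), so stop here.
FIRST(T X d) = { 'd', 'num' }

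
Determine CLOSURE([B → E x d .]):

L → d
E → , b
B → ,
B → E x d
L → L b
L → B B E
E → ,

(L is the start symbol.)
Start with: [B → E x d .]
The dot is at the end, so nothing is added.

CLOSURE = { [B → E x d .] }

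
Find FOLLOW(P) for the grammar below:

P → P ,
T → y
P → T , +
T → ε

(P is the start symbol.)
P is the start symbol, so $ ∈ FOLLOW(P).
In P → P ,: P is followed by ',', add FIRST(',') \ {ε} = { ',' }

Taking the union: FOLLOW(P) = { $, ',' }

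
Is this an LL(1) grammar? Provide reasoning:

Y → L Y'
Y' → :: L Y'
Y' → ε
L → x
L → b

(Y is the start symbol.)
Yes, the grammar is LL(1).

A grammar is LL(1) if for each non-terminal N with multiple productions, the predict sets of those productions are pairwise disjoint, where PREDICT(N → α) = (FIRST(α) \ {ε}) ∪ (FOLLOW(N) if α ⇒* ε).

Relevant sets:
  FOLLOW(Y') = { $ }

For Y':
  PREDICT(Y' → :: L Y') = { '::' }
  PREDICT(Y' → ε) = { $ }
For L:
  PREDICT(L → x) = { 'x' }
  PREDICT(L → b) = { 'b' }
Y has a single production, so nothing to check there.

All predict sets are disjoint. The grammar IS LL(1).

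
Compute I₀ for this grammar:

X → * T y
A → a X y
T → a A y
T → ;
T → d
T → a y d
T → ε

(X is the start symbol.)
First, augment the grammar with X' → X
I₀ = CLOSURE({ [X' → . X] }):
  [X' → . X] has the dot before X: add [X → . * T y]
No further items can be added.

I₀ = { [X → . * T y], [X' → . X] }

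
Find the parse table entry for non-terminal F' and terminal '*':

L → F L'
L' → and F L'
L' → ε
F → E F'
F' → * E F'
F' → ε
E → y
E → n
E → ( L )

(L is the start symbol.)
F' → * E F'

To find M[F', '*'], we find productions for F' where '*' is in the predict set (PREDICT(N → α) = (FIRST(α) \ {ε}) ∪ (FOLLOW(N) if α ⇒* ε)).

Relevant sets:
  FOLLOW(F') = { $, ')', 'and' }

F' → * E F': PREDICT = { '*' }
  '*' is in predict set, so this production goes in M[F', '*']
F' → ε: PREDICT = { $, ')', 'and' }

M[F', '*'] = F' → * E F'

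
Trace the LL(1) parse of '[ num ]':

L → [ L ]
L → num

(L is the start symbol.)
LL(1) parsing maintains a stack (initially the start symbol over $) and the input. At each step: if the stack top is a terminal, match it against the current input token; if it is a non-terminal N, replace it with the RHS of M[N, lookahead] (the unique production whose predict set contains the lookahead).

Stack is shown with the top on the left.

Stack    Input      Action
--------------------------
L $      [ num ] $  output L → [ L ]
[ L ] $  [ num ] $  match '['
L ] $    num ] $    output L → num
num ] $  num ] $    match 'num'
] $      ] $        match ']'
$        $          accept

The string is accepted.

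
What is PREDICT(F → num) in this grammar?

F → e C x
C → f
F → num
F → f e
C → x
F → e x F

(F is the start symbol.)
{ 'num' }

PREDICT(F → num) = (FIRST(RHS) \ {ε}) ∪ (FOLLOW(F) if ε ∈ FIRST(RHS), i.e. RHS ⇒* ε)
FIRST(num) = { 'num' }
ε ∉ FIRST(num), so FOLLOW(F) is not added.
PREDICT(F → num) = { 'num' }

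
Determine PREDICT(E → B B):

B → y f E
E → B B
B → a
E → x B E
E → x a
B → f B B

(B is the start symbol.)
{ 'a', 'f', 'y' }

PREDICT(E → B B) = (FIRST(RHS) \ {ε}) ∪ (FOLLOW(E) if ε ∈ FIRST(RHS), i.e. RHS ⇒* ε)
FIRST(B) = { 'a', 'f', 'y' }
FIRST(B B) = { 'a', 'f', 'y' }
ε ∉ FIRST(B B), so FOLLOW(E) is not added.
PREDICT(E → B B) = { 'a', 'f', 'y' }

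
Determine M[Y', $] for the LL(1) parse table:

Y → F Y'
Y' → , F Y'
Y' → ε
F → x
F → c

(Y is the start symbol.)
Y' → ε

To find M[Y', $], we find productions for Y' where $ is in the predict set (PREDICT(N → α) = (FIRST(α) \ {ε}) ∪ (FOLLOW(N) if α ⇒* ε)).

Relevant sets:
  FOLLOW(Y') = { $ }

Y' → , F Y': PREDICT = { ',' }
Y' → ε: PREDICT = { $ }
  $ is in predict set, so this production goes in M[Y', $]

M[Y', $] = Y' → ε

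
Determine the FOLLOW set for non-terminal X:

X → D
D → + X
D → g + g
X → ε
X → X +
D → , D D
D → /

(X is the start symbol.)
{ $, '+', ',', '/', 'g' }

To compute FOLLOW(X), find every occurrence of X on a right-hand side N → α X β: add FIRST(β) \ {ε}, and if β is empty or nullable also add FOLLOW(N). Iterate to a fixed point.

X is the start symbol, so $ ∈ FOLLOW(X).
In D → + X: X is at the end, add FOLLOW(D)
In X → X +: X is followed by '+', add FIRST('+') \ {ε} = { '+' }

The FOLLOW sets referred to above (computed the same way, to a fixed point):
  FOLLOW(D) = { $, '+', ',', '/', 'g' }

Taking the union: FOLLOW(X) = { $, '+', ',', '/', 'g' }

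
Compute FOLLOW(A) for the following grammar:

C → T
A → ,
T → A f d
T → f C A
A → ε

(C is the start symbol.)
{ $, ',', 'f' }

In T → A f d: A is followed by f d, add FIRST(f d) \ {ε} = { 'f' }
In T → f C A: A is at the end, add FOLLOW(T)

The FOLLOW sets referred to above (computed the same way, to a fixed point):
  FOLLOW(T) = { $, ',' }

Taking the union: FOLLOW(A) = { $, ',', 'f' }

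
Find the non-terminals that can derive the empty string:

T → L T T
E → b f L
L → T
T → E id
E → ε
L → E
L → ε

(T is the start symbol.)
{ 'E', 'L' }

A non-terminal is nullable if it can derive ε (the empty string): either it has an ε-production, or it has a production whose right-hand side consists entirely of nullable non-terminals.

ε-productions: E → ε, L → ε
So E, L are immediately nullable.
No further non-terminal can be added: every production for the remaining non-terminals contains a terminal or a non-nullable non-terminal.
Nullable = { 'E', 'L' }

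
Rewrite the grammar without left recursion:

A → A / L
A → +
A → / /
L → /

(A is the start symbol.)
A is directly left-recursive. The standard transformation for
  A → A α₁ | ... | A α_m | β₁ | ... | β_n
is
  A  → β₁ A' | ... | β_n A'
  A' → α₁ A' | ... | α_m A' | ε

A → + becomes A → + A'
A → / / becomes A → / / A'
A → A / L becomes A' → / L A'
Add A' → ε

Productions for other non-terminals are unchanged:
  L → /

Resulting grammar:
A → + A'
A → / / A'
A' → / L A'
A' → ε
L → /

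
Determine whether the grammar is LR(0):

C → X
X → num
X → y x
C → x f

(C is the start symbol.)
A grammar is LR(0) if no state in the canonical LR(0) collection has:
  - both a shift item (dot before a terminal) and a complete item (shift-reduce conflict), or
  - two or more complete items (reduce-reduce conflict; the accept item [C' → C .] counts as a complete item here).

Augment with C' → C and build the canonical LR(0) collection (I0 = CLOSURE({[C' → . C]}), then GOTO on every symbol after a dot until no new states appear). It has 8 states:
  I0: { [C → . X], [C → . x f], [C' → . C], [X → . num], [X → . y x] }  — shift
  I1: { [C' → C .] }  — accept
  I2: { [C → X .] }  — reduce
  I3: { [X → num .] }  — reduce
  I4: { [C → x . f] }  — shift
  I5: { [X → y . x] }  — shift
  I6: { [X → y x .] }  — reduce
  I7: { [C → x f .] }  — reduce

Every state is either a pure shift/goto state or contains exactly one complete item and nothing to shift — no conflicts. The grammar is LR(0).

Answer: Yes, the grammar is LR(0)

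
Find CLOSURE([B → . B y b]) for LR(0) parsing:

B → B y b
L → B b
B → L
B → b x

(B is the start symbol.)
{ [B → . B y b], [B → . L], [B → . b x], [L → . B b] }

Start with: [B → . B y b]
  [B → . B y b] has the dot before B: add [B → . L], [B → . b x]
  [B → . L] has the dot before L: add [L → . B b]
No further items can be added.

CLOSURE = { [B → . B y b], [B → . L], [B → . b x], [L → . B b] }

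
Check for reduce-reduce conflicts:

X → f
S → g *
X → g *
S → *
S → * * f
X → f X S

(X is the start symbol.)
Augment with X' → X and build the canonical LR(0) collection (I0 = CLOSURE({[X' → . X]}), then GOTO on every symbol after a dot until no new states appear). It has 12 states:
  I0: { [X → . f X S], [X → . f], [X → . g *], [X' → . X] }  — shift
  I1: { [X' → X .] }  — accept
  I2: { [X → . f X S], [X → . f], [X → . g *], [X → f . X S], [X → f .] }  — shift, reduce
  I3: { [X → g . *] }  — shift
  I4: { [X → g * .] }  — reduce
  I5: { [S → . * * f], [S → . *], [S → . g *], [X → f X . S] }  — shift
  I6: { [S → * . * f], [S → * .] }  — shift, reduce
  I7: { [X → f X S .] }  — reduce
  I8: { [S → g . *] }  — shift
  I9: { [S → g * .] }  — reduce
  I10: { [S → * * . f] }  — shift
  I11: { [S → * * f .] }  — reduce

No state contains more than one complete item.

Answer: No reduce-reduce conflicts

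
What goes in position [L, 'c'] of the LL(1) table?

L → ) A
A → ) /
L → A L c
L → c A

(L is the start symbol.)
To find M[L, 'c'], we find productions for L where 'c' is in the predict set (PREDICT(N → α) = (FIRST(α) \ {ε}) ∪ (FOLLOW(N) if α ⇒* ε)).

Relevant sets:
  FIRST(A) = { ')' }

L → ) A: PREDICT = { ')' }
L → A L c: PREDICT = { ')' }
L → c A: PREDICT = { 'c' }
  'c' is in predict set, so this production goes in M[L, 'c']

M[L, 'c'] = L → c A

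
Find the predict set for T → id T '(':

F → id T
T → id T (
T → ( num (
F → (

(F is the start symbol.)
{ 'id' }

PREDICT(T → id T '(') = (FIRST(RHS) \ {ε}) ∪ (FOLLOW(T) if ε ∈ FIRST(RHS), i.e. RHS ⇒* ε)
FIRST(id T '(') = { 'id' }
ε ∉ FIRST(id T '('), so FOLLOW(T) is not added.
PREDICT(T → id T '(') = { 'id' }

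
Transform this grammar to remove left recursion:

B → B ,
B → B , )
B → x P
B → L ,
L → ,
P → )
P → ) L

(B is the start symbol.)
B → x P B'
B → L , B'
B' → , B'
B' → , ) B'
B' → ε
L → ,
P → )
P → ) L

B is directly left-recursive. The standard transformation for
  A → A α₁ | ... | A α_m | β₁ | ... | β_n
is
  A  → β₁ A' | ... | β_n A'
  A' → α₁ A' | ... | α_m A' | ε

B → x P becomes B → x P B'
B → L , becomes B → L , B'
B → B , becomes B' → , B'
B → B , ) becomes B' → , ) B'
Add B' → ε

Productions for other non-terminals are unchanged:
  L → ,
  P → )
  P → ) L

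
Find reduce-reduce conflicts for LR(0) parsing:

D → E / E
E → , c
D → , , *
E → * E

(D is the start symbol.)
A reduce-reduce conflict occurs when an LR(0) state has two complete items [A → α .] and [B → β .] — both call for a reduction, and with no lookahead the parser cannot choose between them.

Augment with D' → D and build the canonical LR(0) collection (I0 = CLOSURE({[D' → . D]}), then GOTO on every symbol after a dot until no new states appear). It has 12 states:
  I0: { [D → . , , *], [D → . E / E], [D' → . D], [E → . * E], [E → . , c] }  — shift
  I1: { [E → * . E], [E → . * E], [E → . , c] }  — shift
  I2: { [D → , . , *], [E → , . c] }  — shift
  I3: { [D' → D .] }  — accept
  I4: { [D → E . / E] }  — shift
  I5: { [D → E / . E], [E → . * E], [E → . , c] }  — shift
  I6: { [E → , . c] }  — shift
  I7: { [D → E / E .] }  — reduce
  I8: { [E → , c .] }  — reduce
  I9: { [D → , , . *] }  — shift
  I10: { [D → , , * .] }  — reduce
  I11: { [E → * E .] }  — reduce

No state contains more than one complete item.

Answer: No reduce-reduce conflicts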